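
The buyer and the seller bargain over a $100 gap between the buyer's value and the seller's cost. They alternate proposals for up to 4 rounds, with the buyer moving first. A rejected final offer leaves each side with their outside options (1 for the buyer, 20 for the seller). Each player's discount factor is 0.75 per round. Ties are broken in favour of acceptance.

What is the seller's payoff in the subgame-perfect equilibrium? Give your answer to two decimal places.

60.52

Work backward from the last round.
Round 4 (the seller proposes): the buyer gets 1 if talks fail, so the seller offers 1 and keeps 99.
Round 3 (the buyer proposes): the seller can get 99 next round, worth 0.75 × 99 = 74.25 now; the buyer offers that and keeps 25.75.
Round 2 (the seller proposes): the buyer can get 25.75 next round, worth 0.75 × 25.75 = 19.3125 now, so the seller offers 19.3125, keeping 80.6875.
Round 1 (the buyer proposes): the seller can get 80.6875 next round, worth 0.75 × 80.6875 = 60.515625 now. The buyer offers 60.515625 and keeps 100 − 60.515625 = 39.484375.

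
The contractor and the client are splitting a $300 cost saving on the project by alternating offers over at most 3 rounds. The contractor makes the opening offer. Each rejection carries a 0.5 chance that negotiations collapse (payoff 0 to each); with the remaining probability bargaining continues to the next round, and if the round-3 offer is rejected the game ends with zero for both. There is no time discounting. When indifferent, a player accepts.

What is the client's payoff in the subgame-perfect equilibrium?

By backward induction:
Round 3 (the contractor proposes): the client will accept anything ≥ 0, so the contractor offers 0 and keeps 300.
Round 2 (the client proposes): rejecting gives the contractor an expected 0.5 × 300 = 150. The client offers 150 and keeps 300 − 150 = 150.
Round 1 (the contractor proposes): rejecting gives the client an expected 0.5 × 150 = 75, so the contractor offers 75, keeping 225.

75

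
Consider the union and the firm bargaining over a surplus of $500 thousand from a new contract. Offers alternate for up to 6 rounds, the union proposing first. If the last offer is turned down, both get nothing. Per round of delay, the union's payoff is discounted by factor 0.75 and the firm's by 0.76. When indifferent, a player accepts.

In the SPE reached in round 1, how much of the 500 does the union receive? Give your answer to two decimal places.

Work backward from the last round.
Round 6 (the firm proposes): rejection yields 0 for the union; the firm offers 0 and keeps 500.
Round 5 (the union proposes): the firm can get 500 next round, worth 0.76 × 500 = 380 now; the union offers that and keeps 120.
Round 4 (the firm proposes): the union can get 120 next round, worth 0.75 × 120 = 90 now. The firm offers 90 and keeps 500 − 90 = 410.
Round 3 (the union proposes): the firm can get 410 next round, worth 0.76 × 410 = 311.6 now; the union offers that and keeps 188.4.
Round 2 (the firm proposes): the union can get 188.4 next round, worth 0.75 × 188.4 = 141.3 now; the firm offers that and keeps 358.7.
Round 1 (the union proposes): the firm can get 358.7 next round, worth 0.76 × 358.7 = 272.612 now, so the union offers 272.612, keeping 227.388.

227.39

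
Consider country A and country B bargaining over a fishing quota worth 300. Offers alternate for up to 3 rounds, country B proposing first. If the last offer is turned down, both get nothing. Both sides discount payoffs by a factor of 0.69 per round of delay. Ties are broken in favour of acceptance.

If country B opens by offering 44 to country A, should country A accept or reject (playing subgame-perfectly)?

Reject

Round 3 (country B proposes): country A will accept anything ≥ 0, so country B offers 0 and keeps 300.
Round 2 (country A proposes): country B can get 300 next round, worth 0.69 × 300 = 207 now, so country A offers 207, keeping 93.
So by rejecting in round 1, country A gets 93 next round, worth 0.69 × 93 = 64.17 now.
Offer 44 < 64.17, so country A rejects.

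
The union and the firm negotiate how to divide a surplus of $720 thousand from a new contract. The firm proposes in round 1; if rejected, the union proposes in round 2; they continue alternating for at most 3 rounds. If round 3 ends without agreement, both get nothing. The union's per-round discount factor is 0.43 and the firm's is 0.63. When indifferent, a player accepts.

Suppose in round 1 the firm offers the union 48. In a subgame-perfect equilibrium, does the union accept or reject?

Work out the union's continuation value if the offer is rejected.
Round 3 (the firm proposes): the union will accept anything ≥ 0, so the firm offers 0 and keeps 720.
Round 2 (the union proposes): the firm can get 720 next round, worth 0.63 × 720 = 453.6 now, so the union offers 453.6, keeping 266.4.
So by rejecting in round 1, the union gets 266.4 next round, worth 0.43 × 266.4 = 114.552 now.
Offer 48 < 114.552, so the union rejects.

Reject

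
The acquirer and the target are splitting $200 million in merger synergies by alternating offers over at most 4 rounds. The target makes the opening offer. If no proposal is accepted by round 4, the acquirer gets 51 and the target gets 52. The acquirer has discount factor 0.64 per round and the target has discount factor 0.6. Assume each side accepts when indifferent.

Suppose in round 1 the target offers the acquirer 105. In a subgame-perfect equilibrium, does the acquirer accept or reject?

Round 4 (the acquirer proposes): the target gets 52 if talks fail, so the acquirer offers 52 and keeps 148.
Round 3 (the target proposes): the acquirer can get 148 next round, worth 0.64 × 148 = 94.72 now; the target offers that and keeps 105.28.
Round 2 (the acquirer proposes): the target can get 105.28 next round, worth 0.6 × 105.28 = 63.168 now; the acquirer offers that and keeps 136.832.
So by rejecting in round 1, the acquirer gets 136.832 next round, worth 0.64 × 136.832 = 87.57248 now.
Offer 105 ≥ 87.57248, so the acquirer accepts.

Accept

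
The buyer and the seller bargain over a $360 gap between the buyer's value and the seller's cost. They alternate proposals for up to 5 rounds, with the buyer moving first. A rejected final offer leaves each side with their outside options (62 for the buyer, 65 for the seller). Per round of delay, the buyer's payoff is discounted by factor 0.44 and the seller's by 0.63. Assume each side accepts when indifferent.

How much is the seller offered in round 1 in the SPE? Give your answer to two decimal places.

Round 5 (the buyer proposes): the seller gets 65 if talks fail, so the buyer offers 65 and keeps 295.
Round 4 (the seller proposes): the buyer can get 295 next round, worth 0.44 × 295 = 129.8 now; the seller offers that and keeps 230.2.
Round 3 (the buyer proposes): the seller can get 230.2 next round, worth 0.63 × 230.2 = 145.026 now. The buyer offers 145.026 and keeps 360 − 145.026 = 214.974.
Round 2 (the seller proposes): the buyer can get 214.974 next round, worth 0.44 × 214.974 = 94.58856 now; the seller offers that and keeps 265.41144.
Round 1 (the buyer proposes): the seller can get 265.41144 next round, worth 0.63 × 265.41144 = 167.2092072 now; the buyer offers that and keeps 192.7907928.

167.21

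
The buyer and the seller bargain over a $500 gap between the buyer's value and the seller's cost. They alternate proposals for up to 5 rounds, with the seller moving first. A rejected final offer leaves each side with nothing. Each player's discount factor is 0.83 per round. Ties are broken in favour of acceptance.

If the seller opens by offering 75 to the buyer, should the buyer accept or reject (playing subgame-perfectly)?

Work out the buyer's continuation value if the offer is rejected.
Round 5 (the seller proposes): rejection yields 0 for the buyer; the seller offers 0 and keeps 500.
Round 4 (the buyer proposes): the seller can get 500 next round, worth 0.83 × 500 = 415 now, so the buyer offers 415, keeping 85.
Round 3 (the seller proposes): the buyer can get 85 next round, worth 0.83 × 85 = 70.55 now; the seller offers that and keeps 429.45.
Round 2 (the buyer proposes): the seller can get 429.45 next round, worth 0.83 × 429.45 = 356.4435 now, so the buyer offers 356.4435, keeping 143.5565.
So by rejecting in round 1, the buyer gets 143.5565 next round, worth 0.83 × 143.5565 = 119.151895 now.
Offer 75 < 119.151895, so the buyer rejects.

Reject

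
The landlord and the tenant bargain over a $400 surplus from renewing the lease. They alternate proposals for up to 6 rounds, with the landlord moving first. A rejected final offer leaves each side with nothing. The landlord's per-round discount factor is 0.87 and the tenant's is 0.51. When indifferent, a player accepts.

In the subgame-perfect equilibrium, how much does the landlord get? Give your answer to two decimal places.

321.55

Round 6 (the tenant proposes): rejection yields 0 for the landlord; the tenant offers 0 and keeps 400.
Round 5 (the landlord proposes): the tenant can get 400 next round, worth 0.51 × 400 = 204 now, so the landlord offers 204, keeping 196.
Round 4 (the tenant proposes): the landlord can get 196 next round, worth 0.87 × 196 = 170.52 now, so the tenant offers 170.52, keeping 229.48.
Round 3 (the landlord proposes): the tenant can get 229.48 next round, worth 0.51 × 229.48 = 117.0348 now; the landlord offers that and keeps 282.9652.
Round 2 (the tenant proposes): the landlord can get 282.9652 next round, worth 0.87 × 282.9652 = 246.179724 now; the tenant offers that and keeps 153.820276.
Round 1 (the landlord proposes): the tenant can get 153.820276 next round, worth 0.51 × 153.820276 = 78.44834076 now. The landlord offers 78.44834076 and keeps 400 − 78.44834076 = 321.55165924.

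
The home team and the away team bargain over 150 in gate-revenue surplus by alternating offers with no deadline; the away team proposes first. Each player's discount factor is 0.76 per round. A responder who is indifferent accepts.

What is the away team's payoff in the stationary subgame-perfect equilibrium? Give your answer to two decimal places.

85.23

When the away team proposes, the home team accepts any offer worth at least 0.76 times what the home team would get by proposing next round; and vice versa.
This gives x = 150 − 0.76y and y = 150 − 0.76x, where x and y are each side's share when it proposes.
Hence (1 − 0.76·0.76)x = 150(1 − 0.76), i.e. 0.4224·x = 36.
x ≈ 85.2273; the home team's share is 150 − x ≈ 64.7727.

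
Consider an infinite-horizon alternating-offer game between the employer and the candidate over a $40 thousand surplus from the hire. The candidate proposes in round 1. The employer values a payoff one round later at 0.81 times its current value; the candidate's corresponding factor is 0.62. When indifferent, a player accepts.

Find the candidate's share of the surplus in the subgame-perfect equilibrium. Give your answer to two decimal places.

When the candidate proposes, the employer accepts any offer worth at least 0.81 times what the employer would get by proposing next round; and vice versa.
This gives x = 40 − 0.81y and y = 40 − 0.62x, where x and y are each side's share when it proposes.
Hence (1 − 0.81·0.62)x = 40(1 − 0.81), i.e. 0.4978·x = 7.6.
x ≈ 15.2672; the employer's share is 40 − x ≈ 24.7328.

15.27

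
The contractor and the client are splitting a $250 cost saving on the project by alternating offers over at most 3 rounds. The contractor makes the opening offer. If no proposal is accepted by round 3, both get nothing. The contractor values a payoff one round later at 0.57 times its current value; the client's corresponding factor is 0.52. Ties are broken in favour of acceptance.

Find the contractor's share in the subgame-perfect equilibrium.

Round 3 (the contractor proposes): rejection yields 0 for the client; the contractor offers 0 and keeps 250.
Round 2 (the client proposes): the contractor can get 250 next round, worth 0.57 × 250 = 142.5 now; the client offers that and keeps 107.5.
Round 1 (the contractor proposes): the client can get 107.5 next round, worth 0.52 × 107.5 = 55.9 now, so the contractor offers 55.9, keeping 194.1.

194.1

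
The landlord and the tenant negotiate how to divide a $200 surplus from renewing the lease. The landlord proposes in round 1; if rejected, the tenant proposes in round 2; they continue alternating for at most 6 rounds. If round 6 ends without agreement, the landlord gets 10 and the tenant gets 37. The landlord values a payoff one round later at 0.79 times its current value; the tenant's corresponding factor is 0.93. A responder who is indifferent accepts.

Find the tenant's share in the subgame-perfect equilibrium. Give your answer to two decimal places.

Solve by backward induction from round 6.
Round 6 (the tenant proposes): the landlord gets 10 if talks fail, so the tenant offers 10 and keeps 190.
Round 5 (the landlord proposes): the tenant can get 190 next round, worth 0.93 × 190 = 176.7 now, so the landlord offers 176.7, keeping 23.3.
Round 4 (the tenant proposes): the landlord can get 23.3 next round, worth 0.79 × 23.3 = 18.407 now, so the tenant offers 18.407, keeping 181.593.
Round 3 (the landlord proposes): the tenant can get 181.593 next round, worth 0.93 × 181.593 = 168.88149 now, so the landlord offers 168.88149, keeping 31.11851.
Round 2 (the tenant proposes): the landlord can get 31.11851 next round, worth 0.79 × 31.11851 = 24.5836229 now, so the tenant offers 24.5836229, keeping 175.4163771.
Round 1 (the landlord proposes): the tenant can get 175.4163771 next round, worth 0.93 × 175.4163771 = 163.137230703 now, so the landlord offers 163.137230703, keeping 36.862769297.

163.14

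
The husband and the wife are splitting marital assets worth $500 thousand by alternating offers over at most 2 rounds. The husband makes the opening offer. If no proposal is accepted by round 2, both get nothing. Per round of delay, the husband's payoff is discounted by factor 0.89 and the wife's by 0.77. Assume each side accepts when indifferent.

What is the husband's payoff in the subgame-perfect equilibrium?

115

Round 2 (the wife proposes): the husband will accept anything ≥ 0, so the wife offers 0 and keeps 500.
Round 1 (the husband proposes): the wife can get 500 next round, worth 0.77 × 500 = 385 now. The husband offers 385 and keeps 500 − 385 = 115.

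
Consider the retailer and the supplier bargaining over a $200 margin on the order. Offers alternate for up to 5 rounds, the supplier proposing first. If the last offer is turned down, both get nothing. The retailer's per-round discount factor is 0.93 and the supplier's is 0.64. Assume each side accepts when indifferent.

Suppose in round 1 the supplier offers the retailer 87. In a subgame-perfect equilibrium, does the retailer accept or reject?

Reject

Round 5 (the supplier proposes): rejection yields 0 for the retailer; the supplier offers 0 and keeps 200.
Round 4 (the retailer proposes): the supplier can get 200 next round, worth 0.64 × 200 = 128 now; the retailer offers that and keeps 72.
Round 3 (the supplier proposes): the retailer can get 72 next round, worth 0.93 × 72 = 66.96 now; the supplier offers that and keeps 133.04.
Round 2 (the retailer proposes): the supplier can get 133.04 next round, worth 0.64 × 133.04 = 85.1456 now. The retailer offers 85.1456 and keeps 200 − 85.1456 = 114.8544.
So by rejecting in round 1, the retailer gets 114.8544 next round, worth 0.93 × 114.8544 = 106.814592 now.
Offer 87 < 106.814592, so the retailer rejects.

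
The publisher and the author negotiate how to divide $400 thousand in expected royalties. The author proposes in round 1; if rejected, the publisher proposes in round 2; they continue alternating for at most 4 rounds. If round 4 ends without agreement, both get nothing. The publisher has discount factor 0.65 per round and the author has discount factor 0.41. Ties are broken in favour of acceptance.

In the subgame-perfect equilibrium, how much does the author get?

177.31

Round 4 (the publisher proposes): rejection yields 0 for the author; the publisher offers 0 and keeps 400.
Round 3 (the author proposes): the publisher can get 400 next round, worth 0.65 × 400 = 260 now, so the author offers 260, keeping 140.
Round 2 (the publisher proposes): the author can get 140 next round, worth 0.41 × 140 = 57.4 now; the publisher offers that and keeps 342.6.
Round 1 (the author proposes): the publisher can get 342.6 next round, worth 0.65 × 342.6 = 222.69 now, so the author offers 222.69, keeping 177.31.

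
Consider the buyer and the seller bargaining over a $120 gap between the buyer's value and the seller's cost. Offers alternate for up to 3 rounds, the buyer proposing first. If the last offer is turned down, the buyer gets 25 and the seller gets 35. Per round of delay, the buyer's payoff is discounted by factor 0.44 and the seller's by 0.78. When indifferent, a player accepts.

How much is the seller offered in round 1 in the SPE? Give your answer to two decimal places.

64.43

Round 3 (the buyer proposes): the seller gets 35 if talks fail, so the buyer offers 35 and keeps 85.
Round 2 (the seller proposes): the buyer can get 85 next round, worth 0.44 × 85 = 37.4 now, so the seller offers 37.4, keeping 82.6.
Round 1 (the buyer proposes): the seller can get 82.6 next round, worth 0.78 × 82.6 = 64.428 now, so the buyer offers 64.428, keeping 55.572.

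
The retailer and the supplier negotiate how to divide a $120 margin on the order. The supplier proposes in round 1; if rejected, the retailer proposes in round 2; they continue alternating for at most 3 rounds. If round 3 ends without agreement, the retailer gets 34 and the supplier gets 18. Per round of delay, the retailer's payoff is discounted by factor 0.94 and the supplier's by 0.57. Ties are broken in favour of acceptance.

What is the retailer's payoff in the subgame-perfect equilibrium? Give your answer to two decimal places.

66.72

Round 3 (the supplier proposes): the retailer gets 34 if talks fail, so the supplier offers 34 and keeps 86.
Round 2 (the retailer proposes): the supplier can get 86 next round, worth 0.57 × 86 = 49.02 now. The retailer offers 49.02 and keeps 120 − 49.02 = 70.98.
Round 1 (the supplier proposes): the retailer can get 70.98 next round, worth 0.94 × 70.98 = 66.7212 now; the supplier offers that and keeps 53.2788.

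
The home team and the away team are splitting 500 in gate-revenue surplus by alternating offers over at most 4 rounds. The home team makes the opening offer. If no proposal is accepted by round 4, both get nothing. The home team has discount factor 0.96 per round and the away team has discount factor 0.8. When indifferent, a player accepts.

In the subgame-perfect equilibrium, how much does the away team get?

Round 4 (the away team proposes): the home team will accept anything ≥ 0, so the away team offers 0 and keeps 500.
Round 3 (the home team proposes): the away team can get 500 next round, worth 0.8 × 500 = 400 now. The home team offers 400 and keeps 500 − 400 = 100.
Round 2 (the away team proposes): the home team can get 100 next round, worth 0.96 × 100 = 96 now, so the away team offers 96, keeping 404.
Round 1 (the home team proposes): the away team can get 404 next round, worth 0.8 × 404 = 323.2 now, so the home team offers 323.2, keeping 176.8.

323.2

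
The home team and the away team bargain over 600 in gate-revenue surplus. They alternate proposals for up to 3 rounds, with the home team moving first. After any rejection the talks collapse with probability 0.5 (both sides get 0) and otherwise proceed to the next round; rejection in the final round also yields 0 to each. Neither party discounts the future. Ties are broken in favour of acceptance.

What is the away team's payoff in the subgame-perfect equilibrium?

150

Round 3 (the home team proposes): the away team will accept anything ≥ 0, so the home team offers 0 and keeps 600.
Round 2 (the away team proposes): rejecting gives the home team an expected 0.5 × 600 = 300. The away team offers 300 and keeps 600 − 300 = 300.
Round 1 (the home team proposes): rejecting gives the away team an expected 0.5 × 300 = 150; the home team offers that and keeps 450.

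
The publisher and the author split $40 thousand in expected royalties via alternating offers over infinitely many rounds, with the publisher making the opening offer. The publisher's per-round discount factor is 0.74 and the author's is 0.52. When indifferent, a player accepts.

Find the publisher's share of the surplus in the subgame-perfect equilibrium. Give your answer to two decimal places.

31.21

In a stationary SPE each proposer offers the other exactly their discounted continuation value.
If the publisher keeps x when proposing and the author keeps y when proposing, then x = 40 − 0.52y and y = 40 − 0.74x.
Solving: x = 40(1 − 0.52) / (1 − 0.74·0.52) = 19.2 / 0.6152 ≈ 31.2094.
The author gets 40 − 31.2094 ≈ 8.7906.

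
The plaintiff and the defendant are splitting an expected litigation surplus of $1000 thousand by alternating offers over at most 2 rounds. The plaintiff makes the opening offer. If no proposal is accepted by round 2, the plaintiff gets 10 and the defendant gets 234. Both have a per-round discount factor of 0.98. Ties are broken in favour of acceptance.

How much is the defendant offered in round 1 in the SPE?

970.2

Work backward from the last round.
Round 2 (the defendant proposes): the plaintiff gets 10 if talks fail, so the defendant offers 10 and keeps 990.
Round 1 (the plaintiff proposes): the defendant can get 990 next round, worth 0.98 × 990 = 970.2 now; the plaintiff offers that and keeps 29.8.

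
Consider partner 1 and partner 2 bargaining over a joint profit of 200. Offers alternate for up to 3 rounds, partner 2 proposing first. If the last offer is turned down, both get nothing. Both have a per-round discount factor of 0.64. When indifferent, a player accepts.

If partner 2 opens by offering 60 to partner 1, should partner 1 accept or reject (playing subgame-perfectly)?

Round 3 (partner 2 proposes): partner 1 will accept anything ≥ 0, so partner 2 offers 0 and keeps 200.
Round 2 (partner 1 proposes): partner 2 can get 200 next round, worth 0.64 × 200 = 128 now; partner 1 offers that and keeps 72.
So by rejecting in round 1, partner 1 gets 72 next round, worth 0.64 × 72 = 46.08 now.
Offer 60 ≥ 46.08, so partner 1 accepts.

Accept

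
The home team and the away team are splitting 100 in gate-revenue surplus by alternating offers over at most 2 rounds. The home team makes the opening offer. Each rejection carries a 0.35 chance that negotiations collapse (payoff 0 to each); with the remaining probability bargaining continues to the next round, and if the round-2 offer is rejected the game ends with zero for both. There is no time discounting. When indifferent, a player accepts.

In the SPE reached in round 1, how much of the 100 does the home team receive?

By backward induction:
Round 2 (the away team proposes): the home team will accept anything ≥ 0, so the away team offers 0 and keeps 100.
Round 1 (the home team proposes): rejecting gives the away team an expected 0.65 × 100 = 65. The home team offers 65 and keeps 100 − 65 = 35.

35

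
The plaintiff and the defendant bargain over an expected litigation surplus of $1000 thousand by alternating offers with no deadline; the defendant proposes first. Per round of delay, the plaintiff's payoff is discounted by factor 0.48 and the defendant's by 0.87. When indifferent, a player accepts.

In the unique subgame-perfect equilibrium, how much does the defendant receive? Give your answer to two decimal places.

892.86

When the defendant proposes, the plaintiff accepts any offer worth at least 0.48 times what the plaintiff would get by proposing next round; and vice versa.
This gives x = 1000 − 0.48y and y = 1000 − 0.87x, where x and y are each side's share when it proposes.
Hence (1 − 0.48·0.87)x = 1000(1 − 0.48), i.e. 0.5824·x = 520.
x ≈ 892.8571; the plaintiff's share is 1000 − x ≈ 107.1429.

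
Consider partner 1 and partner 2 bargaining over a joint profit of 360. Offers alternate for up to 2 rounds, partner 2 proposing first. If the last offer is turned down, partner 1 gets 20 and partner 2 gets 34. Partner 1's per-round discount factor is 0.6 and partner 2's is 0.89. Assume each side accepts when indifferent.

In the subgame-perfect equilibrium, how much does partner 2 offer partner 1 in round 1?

Round 2 (partner 1 proposes): partner 2 gets 34 if talks fail, so partner 1 offers 34 and keeps 326.
Round 1 (partner 2 proposes): partner 1 can get 326 next round, worth 0.6 × 326 = 195.6 now. Partner 2 offers 195.6 and keeps 360 − 195.6 = 164.4.

195.6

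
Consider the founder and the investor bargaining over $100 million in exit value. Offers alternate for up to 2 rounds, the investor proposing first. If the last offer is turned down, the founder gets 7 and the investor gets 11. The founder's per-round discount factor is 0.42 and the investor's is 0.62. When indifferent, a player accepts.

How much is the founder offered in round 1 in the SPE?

37.38

Round 2 (the founder proposes): the investor gets 11 if talks fail, so the founder offers 11 and keeps 89.
Round 1 (the investor proposes): the founder can get 89 next round, worth 0.42 × 89 = 37.38 now, so the investor offers 37.38, keeping 62.62.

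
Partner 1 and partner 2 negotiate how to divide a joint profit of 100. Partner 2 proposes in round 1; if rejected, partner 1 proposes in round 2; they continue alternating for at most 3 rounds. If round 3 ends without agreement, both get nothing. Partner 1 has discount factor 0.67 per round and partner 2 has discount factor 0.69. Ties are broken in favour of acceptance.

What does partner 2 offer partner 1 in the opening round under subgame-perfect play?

Work backward from the last round.
Round 3 (partner 2 proposes): rejection yields 0 for partner 1; partner 2 offers 0 and keeps 100.
Round 2 (partner 1 proposes): partner 2 can get 100 next round, worth 0.69 × 100 = 69 now. Partner 1 offers 69 and keeps 100 − 69 = 31.
Round 1 (partner 2 proposes): partner 1 can get 31 next round, worth 0.67 × 31 = 20.77 now. Partner 2 offers 20.77 and keeps 100 − 20.77 = 79.23.

20.77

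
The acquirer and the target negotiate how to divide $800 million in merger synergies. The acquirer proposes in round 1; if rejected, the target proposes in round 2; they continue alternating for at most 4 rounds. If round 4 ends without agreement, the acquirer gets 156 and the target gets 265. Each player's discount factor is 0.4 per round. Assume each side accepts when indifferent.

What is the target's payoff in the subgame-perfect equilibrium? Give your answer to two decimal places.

233.22

Solve by backward induction from round 4.
Round 4 (the target proposes): the acquirer gets 156 if talks fail, so the target offers 156 and keeps 644.
Round 3 (the acquirer proposes): the target can get 644 next round, worth 0.4 × 644 = 257.6 now. The acquirer offers 257.6 and keeps 800 − 257.6 = 542.4.
Round 2 (the target proposes): the acquirer can get 542.4 next round, worth 0.4 × 542.4 = 216.96 now, so the target offers 216.96, keeping 583.04.
Round 1 (the acquirer proposes): the target can get 583.04 next round, worth 0.4 × 583.04 = 233.216 now, so the acquirer offers 233.216, keeping 566.784.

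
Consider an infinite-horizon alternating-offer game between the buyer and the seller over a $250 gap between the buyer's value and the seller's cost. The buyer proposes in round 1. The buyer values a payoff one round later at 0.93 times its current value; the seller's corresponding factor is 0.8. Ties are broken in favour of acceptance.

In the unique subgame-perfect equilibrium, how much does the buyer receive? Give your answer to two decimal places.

When the buyer proposes, the seller accepts any offer worth at least 0.8 times what the seller would get by proposing next round; and vice versa.
This gives x = 250 − 0.8y and y = 250 − 0.93x, where x and y are each side's share when it proposes.
Hence (1 − 0.8·0.93)x = 250(1 − 0.8), i.e. 0.256·x = 50.
x = 195.3125; the seller's share is 250 − x = 54.6875.

195.31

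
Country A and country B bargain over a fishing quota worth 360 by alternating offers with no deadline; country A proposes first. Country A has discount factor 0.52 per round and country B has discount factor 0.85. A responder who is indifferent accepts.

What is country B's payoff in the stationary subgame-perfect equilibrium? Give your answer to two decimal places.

263.23

Let x be country A's share when country A proposes and y be country B's share when country B proposes.
Country B accepts iff offered ≥ 0.85·y, so x = 360 − 0.85y. Symmetrically y = 360 − 0.52x.
Substituting: x = 360 − 0.85(360 − 0.52x), giving x(1 − 0.52·0.85) = 360(1 − 0.85).
So x = 360 × 0.15 / 0.558 ≈ 96.7742, and country B receives 360 − x ≈ 263.2258.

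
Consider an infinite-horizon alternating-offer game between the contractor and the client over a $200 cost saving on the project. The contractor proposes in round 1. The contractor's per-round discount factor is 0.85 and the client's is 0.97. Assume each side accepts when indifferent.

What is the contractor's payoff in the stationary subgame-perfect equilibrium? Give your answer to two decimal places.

34.19

When the contractor proposes, the client accepts any offer worth at least 0.97 times what the client would get by proposing next round; and vice versa.
This gives x = 200 − 0.97y and y = 200 − 0.85x, where x and y are each side's share when it proposes.
Hence (1 − 0.97·0.85)x = 200(1 − 0.97), i.e. 0.1755·x = 6.
x ≈ 34.1880; the client's share is 200 − x ≈ 165.8120.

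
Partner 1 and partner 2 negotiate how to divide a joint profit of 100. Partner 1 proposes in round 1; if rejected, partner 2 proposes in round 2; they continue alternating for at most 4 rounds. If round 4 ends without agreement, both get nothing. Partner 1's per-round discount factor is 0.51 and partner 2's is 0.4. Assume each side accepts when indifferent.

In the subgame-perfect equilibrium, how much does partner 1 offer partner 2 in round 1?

27.76

Round 4 (partner 2 proposes): rejection yields 0 for partner 1; partner 2 offers 0 and keeps 100.
Round 3 (partner 1 proposes): partner 2 can get 100 next round, worth 0.4 × 100 = 40 now; partner 1 offers that and keeps 60.
Round 2 (partner 2 proposes): partner 1 can get 60 next round, worth 0.51 × 60 = 30.6 now; partner 2 offers that and keeps 69.4.
Round 1 (partner 1 proposes): partner 2 can get 69.4 next round, worth 0.4 × 69.4 = 27.76 now. Partner 1 offers 27.76 and keeps 100 − 27.76 = 72.24.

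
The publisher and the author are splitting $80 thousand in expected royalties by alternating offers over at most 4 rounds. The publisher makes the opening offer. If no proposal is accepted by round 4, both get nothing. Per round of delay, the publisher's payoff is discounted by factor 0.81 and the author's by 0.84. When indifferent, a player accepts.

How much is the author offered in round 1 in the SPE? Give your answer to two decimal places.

58.49

Round 4 (the author proposes): the publisher will accept anything ≥ 0, so the author offers 0 and keeps 80.
Round 3 (the publisher proposes): the author can get 80 next round, worth 0.84 × 80 = 67.2 now. The publisher offers 67.2 and keeps 80 − 67.2 = 12.8.
Round 2 (the author proposes): the publisher can get 12.8 next round, worth 0.81 × 12.8 = 10.368 now, so the author offers 10.368, keeping 69.632.
Round 1 (the publisher proposes): the author can get 69.632 next round, worth 0.84 × 69.632 = 58.49088 now. The publisher offers 58.49088 and keeps 80 − 58.49088 = 21.50912.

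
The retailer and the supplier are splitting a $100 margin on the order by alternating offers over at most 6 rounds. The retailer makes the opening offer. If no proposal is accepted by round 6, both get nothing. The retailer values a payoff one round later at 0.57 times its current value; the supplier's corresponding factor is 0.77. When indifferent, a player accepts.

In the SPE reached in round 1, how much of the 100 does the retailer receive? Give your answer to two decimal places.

Round 6 (the supplier proposes): rejection yields 0 for the retailer; the supplier offers 0 and keeps 100.
Round 5 (the retailer proposes): the supplier can get 100 next round, worth 0.77 × 100 = 77 now; the retailer offers that and keeps 23.
Round 4 (the supplier proposes): the retailer can get 23 next round, worth 0.57 × 23 = 13.11 now, so the supplier offers 13.11, keeping 86.89.
Round 3 (the retailer proposes): the supplier can get 86.89 next round, worth 0.77 × 86.89 = 66.9053 now, so the retailer offers 66.9053, keeping 33.0947.
Round 2 (the supplier proposes): the retailer can get 33.0947 next round, worth 0.57 × 33.0947 = 18.863979 now. The supplier offers 18.863979 and keeps 100 − 18.863979 = 81.136021.
Round 1 (the retailer proposes): the supplier can get 81.136021 next round, worth 0.77 × 81.136021 = 62.47473617 now. The retailer offers 62.47473617 and keeps 100 − 62.47473617 = 37.52526383.

37.53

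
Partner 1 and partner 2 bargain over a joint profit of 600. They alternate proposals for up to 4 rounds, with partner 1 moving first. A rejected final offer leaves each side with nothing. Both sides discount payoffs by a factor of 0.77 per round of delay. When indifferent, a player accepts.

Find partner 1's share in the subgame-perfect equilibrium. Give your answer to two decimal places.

Work backward from the last round.
Round 4 (partner 2 proposes): partner 1 will accept anything ≥ 0, so partner 2 offers 0 and keeps 600.
Round 3 (partner 1 proposes): partner 2 can get 600 next round, worth 0.77 × 600 = 462 now. Partner 1 offers 462 and keeps 600 − 462 = 138.
Round 2 (partner 2 proposes): partner 1 can get 138 next round, worth 0.77 × 138 = 106.26 now; partner 2 offers that and keeps 493.74.
Round 1 (partner 1 proposes): partner 2 can get 493.74 next round, worth 0.77 × 493.74 = 380.1798 now. Partner 1 offers 380.1798 and keeps 600 − 380.1798 = 219.8202.

219.82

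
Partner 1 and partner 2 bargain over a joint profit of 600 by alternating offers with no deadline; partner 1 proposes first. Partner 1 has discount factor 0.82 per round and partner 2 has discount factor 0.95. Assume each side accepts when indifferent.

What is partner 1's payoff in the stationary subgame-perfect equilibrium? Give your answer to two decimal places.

135.75

When partner 1 proposes, partner 2 accepts any offer worth at least 0.95 times what partner 2 would get by proposing next round; and vice versa.
This gives x = 600 − 0.95y and y = 600 − 0.82x, where x and y are each side's share when it proposes.
Hence (1 − 0.95·0.82)x = 600(1 − 0.95), i.e. 0.221·x = 30.
x ≈ 135.7466; partner 2's share is 600 − x ≈ 464.2534.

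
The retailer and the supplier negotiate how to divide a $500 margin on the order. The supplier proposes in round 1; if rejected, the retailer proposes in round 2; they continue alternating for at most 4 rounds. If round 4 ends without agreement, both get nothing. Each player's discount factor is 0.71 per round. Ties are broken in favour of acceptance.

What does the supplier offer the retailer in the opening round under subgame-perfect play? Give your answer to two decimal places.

281.91

By backward induction:
Round 4 (the retailer proposes): rejection yields 0 for the supplier; the retailer offers 0 and keeps 500.
Round 3 (the supplier proposes): the retailer can get 500 next round, worth 0.71 × 500 = 355 now; the supplier offers that and keeps 145.
Round 2 (the retailer proposes): the supplier can get 145 next round, worth 0.71 × 145 = 102.95 now, so the retailer offers 102.95, keeping 397.05.
Round 1 (the supplier proposes): the retailer can get 397.05 next round, worth 0.71 × 397.05 = 281.9055 now. The supplier offers 281.9055 and keeps 500 − 281.9055 = 218.0945.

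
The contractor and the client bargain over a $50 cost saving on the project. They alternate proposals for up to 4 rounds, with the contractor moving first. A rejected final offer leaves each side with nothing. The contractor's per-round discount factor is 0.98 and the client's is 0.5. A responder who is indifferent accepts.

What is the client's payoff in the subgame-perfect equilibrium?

Round 4 (the client proposes): the contractor will accept anything ≥ 0, so the client offers 0 and keeps 50.
Round 3 (the contractor proposes): the client can get 50 next round, worth 0.5 × 50 = 25 now; the contractor offers that and keeps 25.
Round 2 (the client proposes): the contractor can get 25 next round, worth 0.98 × 25 = 24.5 now; the client offers that and keeps 25.5.
Round 1 (the contractor proposes): the client can get 25.5 next round, worth 0.5 × 25.5 = 12.75 now, so the contractor offers 12.75, keeping 37.25.

12.75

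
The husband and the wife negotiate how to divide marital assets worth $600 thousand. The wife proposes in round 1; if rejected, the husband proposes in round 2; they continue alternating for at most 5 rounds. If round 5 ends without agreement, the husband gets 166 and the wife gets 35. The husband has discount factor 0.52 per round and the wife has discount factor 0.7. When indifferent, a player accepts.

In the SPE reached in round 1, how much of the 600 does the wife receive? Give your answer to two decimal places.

450.34

Round 5 (the wife proposes): the husband gets 166 if talks fail, so the wife offers 166 and keeps 434.
Round 4 (the husband proposes): the wife can get 434 next round, worth 0.7 × 434 = 303.8 now; the husband offers that and keeps 296.2.
Round 3 (the wife proposes): the husband can get 296.2 next round, worth 0.52 × 296.2 = 154.024 now, so the wife offers 154.024, keeping 445.976.
Round 2 (the husband proposes): the wife can get 445.976 next round, worth 0.7 × 445.976 = 312.1832 now, so the husband offers 312.1832, keeping 287.8168.
Round 1 (the wife proposes): the husband can get 287.8168 next round, worth 0.52 × 287.8168 = 149.664736 now, so the wife offers 149.664736, keeping 450.335264.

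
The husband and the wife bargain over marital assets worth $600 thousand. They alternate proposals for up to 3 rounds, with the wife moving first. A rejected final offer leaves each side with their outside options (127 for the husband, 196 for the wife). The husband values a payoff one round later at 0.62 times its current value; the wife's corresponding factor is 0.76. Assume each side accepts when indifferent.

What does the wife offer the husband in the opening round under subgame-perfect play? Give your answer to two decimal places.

Round 3 (the wife proposes): the husband gets 127 if talks fail, so the wife offers 127 and keeps 473.
Round 2 (the husband proposes): the wife can get 473 next round, worth 0.76 × 473 = 359.48 now. The husband offers 359.48 and keeps 600 − 359.48 = 240.52.
Round 1 (the wife proposes): the husband can get 240.52 next round, worth 0.62 × 240.52 = 149.1224 now. The wife offers 149.1224 and keeps 600 − 149.1224 = 450.8776.

149.12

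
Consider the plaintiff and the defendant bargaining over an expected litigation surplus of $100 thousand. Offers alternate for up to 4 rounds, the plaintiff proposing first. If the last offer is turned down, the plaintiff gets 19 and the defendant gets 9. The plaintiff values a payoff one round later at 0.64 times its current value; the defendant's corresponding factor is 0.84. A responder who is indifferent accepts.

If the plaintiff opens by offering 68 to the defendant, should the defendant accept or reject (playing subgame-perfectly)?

Round 4 (the defendant proposes): the plaintiff gets 19 if talks fail, so the defendant offers 19 and keeps 81.
Round 3 (the plaintiff proposes): the defendant can get 81 next round, worth 0.84 × 81 = 68.04 now, so the plaintiff offers 68.04, keeping 31.96.
Round 2 (the defendant proposes): the plaintiff can get 31.96 next round, worth 0.64 × 31.96 = 20.4544 now, so the defendant offers 20.4544, keeping 79.5456.
So by rejecting in round 1, the defendant gets 79.5456 next round, worth 0.84 × 79.5456 = 66.818304 now.
Offer 68 ≥ 66.818304, so the defendant accepts.

Accept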